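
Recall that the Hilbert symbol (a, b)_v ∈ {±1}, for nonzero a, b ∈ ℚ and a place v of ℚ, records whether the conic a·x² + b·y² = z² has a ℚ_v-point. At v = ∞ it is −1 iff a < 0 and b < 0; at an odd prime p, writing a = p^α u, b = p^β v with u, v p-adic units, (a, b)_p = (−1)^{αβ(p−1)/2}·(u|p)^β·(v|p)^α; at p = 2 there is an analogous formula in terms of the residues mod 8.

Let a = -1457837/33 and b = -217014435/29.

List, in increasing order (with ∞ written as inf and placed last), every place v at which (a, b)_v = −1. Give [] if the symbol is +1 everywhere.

Mod squares: a ≡ -50061, b ≡ -2419615. Check v ∈ {∞, 2, 3, 5, 11, 17, 29, 31, 37, 41}.
v=∞: -50061 < 0 and -2419615 < 0  ⇒  (a,b)_∞ = -1.
v=11: a=11^-1·(≡5), b=11^1·(≡2) mod 11; (5|11)=+1, (2|11)=-1; (−1)^{-1·1·5}·(+1)^1·(-1)^-1 = +1.
v=29: a=29^0·(≡20), b=29^-1·(≡18) mod 29; (20|29)=+1, (18|29)=-1; (−1)^{0·-1·14}·(+1)^-1·(-1)^0 = +1.
v=2: v_2(a)=0, v_2(b)=0; units ≡ 3, 1 (mod 8); ε·ε+αω+βω = 1·0+0·0+0·1 ≡ 0  ⇒  (a,b)_2 = +1.
v=5: a=5^0·(≡1), b=5^1·(≡2) mod 5; (1|5)=+1, (2|5)=-1; (−1)^{0·1·2}·(+1)^1·(-1)^0 = +1.
v=3: a=3^-1·(≡2), b=3^2·(≡2) mod 3; (2|3)=-1, (2|3)=-1; (−1)^{-1·2·1}·(-1)^2·(-1)^-1 = -1.
v=41: a=41^1·(≡32), b=41^1·(≡39) mod 41; (32|41)=+1, (39|41)=+1; (−1)^{1·1·20}·(+1)^1·(+1)^1 = +1.
v=17: a=17^0·(≡2), b=17^2·(≡5) mod 17; (2|17)=+1, (5|17)=-1; (−1)^{0·2·8}·(+1)^2·(-1)^0 = +1.
v=31: a=31^2·(≡1), b=31^0·(≡10) mod 31; (1|31)=+1, (10|31)=+1; (−1)^{2·0·15}·(+1)^0·(+1)^2 = +1.
v=37: a=37^1·(≡36), b=37^1·(≡25) mod 37; (36|37)=+1, (25|37)=+1; (−1)^{1·1·18}·(+1)^1·(+1)^1 = +1.
|Ram(-50061, -2419615)| = 2, even; anisotropic at {3, ∞}.

[3, inf]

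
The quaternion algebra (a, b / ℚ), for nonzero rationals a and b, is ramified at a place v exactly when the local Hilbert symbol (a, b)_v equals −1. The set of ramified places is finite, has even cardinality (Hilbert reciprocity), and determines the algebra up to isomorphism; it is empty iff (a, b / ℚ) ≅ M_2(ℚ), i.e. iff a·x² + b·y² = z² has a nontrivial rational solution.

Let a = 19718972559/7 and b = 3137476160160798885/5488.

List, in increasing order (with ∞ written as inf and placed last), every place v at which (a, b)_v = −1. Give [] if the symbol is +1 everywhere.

(a, b) ≡ (90751353, 1155) mod (ℚ^×)²; places V = {2, 3, 5, 7, 11, 13, 19, 23, 29, 31, ∞}.
(a,b)_31: α=1, u≡1; β=2, v≡9 (mod 31); (1|31)=+1, (9|31)=+1; sign (−1)^0·+1^2·+1^1 = +1.
(a,b)_13: α=2, u≡1; β=2, v≡8 (mod 13); (1|13)=+1, (8|13)=-1; sign (−1)^0·+1^2·-1^2 = +1.
(a,b)_2: α=0, β=-4; u≡1, v≡3 (mod 8); ε(u)ε(v)=0·1, αω(v)=0·1, βω(u)=-4·0; sum ≡ 0  ⇒  +1.
(a,b)_29: α=1, u≡9; β=2, v≡22 (mod 29); (9|29)=+1, (22|29)=+1; sign (−1)^0·+1^2·+1^1 = +1.
(a,b)_∞: sgn(90751353)=+, sgn(1155)=+, so +1.
(a,b)_3: α=3, u≡2; β=7, v≡1 (mod 3); (2|3)=-1, (1|3)=+1; sign (−1)^1·-1^7·+1^3 = +1.
(a,b)_7: α=-1, u≡6; β=-3, v≡1 (mod 7); (6|7)=-1, (1|7)=+1; sign (−1)^1·-1^-3·+1^-1 = +1.
(a,b)_23: α=1, u≡15; β=2, v≡11 (mod 23); (15|23)=-1, (11|23)=-1; sign (−1)^0·-1^2·-1^1 = -1.
(a,b)_11: α=1, u≡10; β=1, v≡6 (mod 11); (10|11)=-1, (6|11)=-1; sign (−1)^1·-1^1·-1^1 = -1.
(a,b)_5: α=0, u≡2; β=1, v≡4 (mod 5); (2|5)=-1, (4|5)=+1; sign (−1)^0·-1^1·+1^0 = -1.
(a,b)_19: α=1, u≡10; β=2, v≡3 (mod 19); (10|19)=-1, (3|19)=-1; sign (−1)^0·-1^2·-1^1 = -1.
|Ram(90751353, 1155)| = 4, even; anisotropic at {5, 11, 19, 23}.

[5, 11, 19, 23]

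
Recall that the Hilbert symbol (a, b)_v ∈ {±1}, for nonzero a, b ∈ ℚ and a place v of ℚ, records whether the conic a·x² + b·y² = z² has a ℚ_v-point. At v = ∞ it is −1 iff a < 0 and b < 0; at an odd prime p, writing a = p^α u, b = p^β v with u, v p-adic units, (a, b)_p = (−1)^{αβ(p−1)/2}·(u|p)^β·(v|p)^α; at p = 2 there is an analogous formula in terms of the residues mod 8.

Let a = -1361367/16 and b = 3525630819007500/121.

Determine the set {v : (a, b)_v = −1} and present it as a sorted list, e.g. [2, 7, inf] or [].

[]

Mod squares: a ≡ -7, b ≡ 203. Check v ∈ {∞, 2, 3, 5, 7, 11, 29}.
v=5: a=5^0·(≡3), b=5^4·(≡2) mod 5; (3|5)=-1, (2|5)=-1; (−1)^{0·4·2}·(-1)^4·(-1)^0 = +1.
v=∞: -7 < 0 and 203 > 0  ⇒  (a,b)_∞ = +1.
v=29: a=29^0·(≡6), b=29^1·(≡6) mod 29; (6|29)=+1, (6|29)=+1; (−1)^{0·1·14}·(+1)^1·(+1)^0 = +1.
v=11: a=11^0·(≡3), b=11^-2·(≡5) mod 11; (3|11)=+1, (5|11)=+1; (−1)^{0·-2·5}·(+1)^-2·(+1)^0 = +1.
v=2: v_2(a)=-4, v_2(b)=2; units ≡ 1, 3 (mod 8); ε·ε+αω+βω = 0·1+-4·1+2·0 ≡ 0  ⇒  (a,b)_2 = +1.
v=3: a=3^4·(≡2), b=3^10·(≡2) mod 3; (2|3)=-1, (2|3)=-1; (−1)^{4·10·1}·(-1)^10·(-1)^4 = +1.
v=7: a=7^5·(≡5), b=7^7·(≡2) mod 7; (5|7)=-1, (2|7)=+1; (−1)^{5·7·3}·(-1)^7·(+1)^5 = +1.
Every local symbol is +1, so the conic -7·x² + 203·y² = z² has ℚ_v-points for all v and hence a ℚ-point; (a, b / ℚ) ≅ M_2(ℚ).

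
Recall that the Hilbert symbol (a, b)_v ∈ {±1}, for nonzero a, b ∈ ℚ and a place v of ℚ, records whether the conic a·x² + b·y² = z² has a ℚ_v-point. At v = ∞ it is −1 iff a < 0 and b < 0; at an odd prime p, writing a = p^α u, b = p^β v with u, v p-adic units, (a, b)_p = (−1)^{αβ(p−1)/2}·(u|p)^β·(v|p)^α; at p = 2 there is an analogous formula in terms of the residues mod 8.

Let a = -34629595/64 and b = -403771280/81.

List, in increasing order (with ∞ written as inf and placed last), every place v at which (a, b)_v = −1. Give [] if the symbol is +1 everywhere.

[41, inf]

Mod squares: a ≡ -286195, b ≡ -69905. Check v ∈ {∞, 2, 3, 5, 7, 11, 13, 17, 19, 31, 37, 41}.
v=11: a=11^2·(≡4), b=11^1·(≡9) mod 11; (4|11)=+1, (9|11)=+1; (−1)^{2·1·5}·(+1)^1·(+1)^2 = +1.
v=13: a=13^1·(≡11), b=13^0·(≡12) mod 13; (11|13)=-1, (12|13)=+1; (−1)^{1·0·6}·(-1)^0·(+1)^1 = +1.
v=2: v_2(a)=-6, v_2(b)=4; units ≡ 5, 7 (mod 8); ε·ε+αω+βω = 0·1+-6·0+4·1 ≡ 0  ⇒  (a,b)_2 = +1.
v=∞: -286195 < 0 and -69905 < 0  ⇒  (a,b)_∞ = -1.
v=3: a=3^0·(≡2), b=3^-4·(≡1) mod 3; (2|3)=-1, (1|3)=+1; (−1)^{0·-4·1}·(-1)^-4·(+1)^0 = +1.
v=37: a=37^1·(≡2), b=37^0·(≡9) mod 37; (2|37)=-1, (9|37)=+1; (−1)^{1·0·18}·(-1)^0·(+1)^1 = +1.
v=7: a=7^1·(≡4), b=7^0·(≡1) mod 7; (4|7)=+1, (1|7)=+1; (−1)^{1·0·3}·(+1)^0·(+1)^1 = +1.
v=5: a=5^1·(≡4), b=5^1·(≡4) mod 5; (4|5)=+1, (4|5)=+1; (−1)^{1·1·2}·(+1)^1·(+1)^1 = +1.
v=19: a=19^0·(≡2), b=19^2·(≡10) mod 19; (2|19)=-1, (10|19)=-1; (−1)^{0·2·9}·(-1)^2·(-1)^0 = +1.
v=41: a=41^0·(≡12), b=41^1·(≡3) mod 41; (12|41)=-1, (3|41)=-1; (−1)^{0·1·20}·(-1)^1·(-1)^0 = -1.
v=17: a=17^1·(≡11), b=17^0·(≡16) mod 17; (11|17)=-1, (16|17)=+1; (−1)^{1·0·8}·(-1)^0·(+1)^1 = +1.
v=31: a=31^0·(≡20), b=31^1·(≡14) mod 31; (20|31)=+1, (14|31)=+1; (−1)^{0·1·15}·(+1)^1·(+1)^0 = +1.
|Ram(-286195, -69905)| = 2, even; anisotropic at {41, ∞}.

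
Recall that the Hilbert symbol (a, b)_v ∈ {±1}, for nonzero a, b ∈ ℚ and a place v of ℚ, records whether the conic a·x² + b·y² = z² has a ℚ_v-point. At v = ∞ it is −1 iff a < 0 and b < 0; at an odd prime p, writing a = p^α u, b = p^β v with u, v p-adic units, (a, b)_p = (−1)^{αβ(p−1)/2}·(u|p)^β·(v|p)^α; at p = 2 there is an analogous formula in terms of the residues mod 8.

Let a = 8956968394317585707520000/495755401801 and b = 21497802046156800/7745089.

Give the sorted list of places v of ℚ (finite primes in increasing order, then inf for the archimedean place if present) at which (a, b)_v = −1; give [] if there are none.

[17, 19]

Mod squares: a ≡ 12597, b ≡ 3. Check v ∈ {∞, 2, 3, 5, 7, 11, 13, 17, 19, 23}.
v=5: a=5^4·(≡2), b=5^2·(≡3) mod 5; (2|5)=-1, (3|5)=-1; (−1)^{4·2·2}·(-1)^2·(-1)^4 = +1.
v=11: a=11^-6·(≡7), b=11^-4·(≡1) mod 11; (7|11)=-1, (1|11)=+1; (−1)^{-6·-4·5}·(-1)^-4·(+1)^-6 = +1.
v=3: a=3^9·(≡2), b=3^5·(≡1) mod 3; (2|3)=-1, (1|3)=+1; (−1)^{9·5·1}·(-1)^5·(+1)^9 = +1.
v=2: v_2(a)=12, v_2(b)=12; units ≡ 5, 3 (mod 8); ε·ε+αω+βω = 0·1+12·1+12·1 ≡ 0  ⇒  (a,b)_2 = +1.
v=∞: 12597 > 0 and 3 > 0  ⇒  (a,b)_∞ = +1.
v=19: a=19^3·(≡4), b=19^2·(≡18) mod 19; (4|19)=+1, (18|19)=-1; (−1)^{3·2·9}·(+1)^2·(-1)^3 = -1.
v=7: a=7^4·(≡1), b=7^2·(≡3) mod 7; (1|7)=+1, (3|7)=-1; (−1)^{4·2·3}·(+1)^2·(-1)^4 = +1.
v=23: a=23^-4·(≡3), b=23^-2·(≡4) mod 23; (3|23)=+1, (4|23)=+1; (−1)^{-4·-2·11}·(+1)^-2·(+1)^-4 = +1.
v=13: a=13^3·(≡11), b=13^2·(≡4) mod 13; (11|13)=-1, (4|13)=+1; (−1)^{3·2·6}·(-1)^2·(+1)^3 = +1.
v=17: a=17^3·(≡3), b=17^2·(≡11) mod 17; (3|17)=-1, (11|17)=-1; (−1)^{3·2·8}·(-1)^2·(-1)^3 = -1.
(12597, 3 / ℚ) ramifies at {17, 19}: a division algebra.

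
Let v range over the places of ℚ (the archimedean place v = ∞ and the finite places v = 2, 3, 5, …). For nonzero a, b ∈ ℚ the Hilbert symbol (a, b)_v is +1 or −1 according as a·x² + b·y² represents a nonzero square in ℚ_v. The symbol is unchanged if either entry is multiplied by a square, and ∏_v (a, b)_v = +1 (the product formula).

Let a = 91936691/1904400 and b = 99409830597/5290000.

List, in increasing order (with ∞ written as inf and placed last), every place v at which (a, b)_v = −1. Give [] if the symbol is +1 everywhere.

(a, b) ≡ (11, 77) mod (ℚ^×)²; places V = {2, 3, 5, 7, 11, 23, 29, 59, ∞}.
(a,b)_5: α=-2, u≡1; β=-4, v≡3 (mod 5); (1|5)=+1, (3|5)=-1; sign (−1)^0·+1^-4·-1^-2 = +1.
(a,b)_2: α=-4, β=-4; u≡3, v≡5 (mod 8); ε(u)ε(v)=1·0, αω(v)=-4·1, βω(u)=-4·1; sum ≡ 0  ⇒  +1.
(a,b)_29: α=0, u≡8; β=2, v≡10 (mod 29); (8|29)=-1, (10|29)=-1; sign (−1)^0·-1^2·-1^0 = +1.
(a,b)_7: α=4, u≡1; β=3, v≡1 (mod 7); (1|7)=+1, (1|7)=+1; sign (−1)^0·+1^3·+1^4 = +1.
(a,b)_3: α=-2, u≡2; β=2, v≡2 (mod 3); (2|3)=-1, (2|3)=-1; sign (−1)^0·-1^2·-1^-2 = +1.
(a,b)_59: α=2, u≡40; β=2, v≡8 (mod 59); (40|59)=-1, (8|59)=-1; sign (−1)^0·-1^2·-1^2 = +1.
(a,b)_23: α=-2, u≡20; β=-2, v≡6 (mod 23); (20|23)=-1, (6|23)=+1; sign (−1)^0·-1^-2·+1^-2 = +1.
(a,b)_11: α=1, u≡5; β=1, v≡10 (mod 11); (5|11)=+1, (10|11)=-1; sign (−1)^1·+1^1·-1^1 = +1.
(a,b)_∞: sgn(11)=+, sgn(77)=+, so +1.
Ram(a, b) = ∅: the form 11·x² + 77·y² − z² is isotropic over every ℚ_v, so by Hasse–Minkowski it is isotropic over ℚ.

[]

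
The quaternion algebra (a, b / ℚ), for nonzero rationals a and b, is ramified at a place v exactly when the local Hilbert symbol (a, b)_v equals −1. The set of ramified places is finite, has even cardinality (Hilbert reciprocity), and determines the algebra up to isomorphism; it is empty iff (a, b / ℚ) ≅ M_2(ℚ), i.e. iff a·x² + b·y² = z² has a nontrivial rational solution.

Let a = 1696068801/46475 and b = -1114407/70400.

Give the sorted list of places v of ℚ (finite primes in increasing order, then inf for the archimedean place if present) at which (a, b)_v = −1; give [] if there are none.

Mod squares: a ≡ 10659, b ≡ -77. Check v ∈ {∞, 2, 3, 5, 7, 11, 13, 17, 19}.
v=17: a=17^1·(≡16), b=17^0·(≡15) mod 17; (16|17)=+1, (15|17)=+1; (−1)^{1·0·8}·(+1)^0·(+1)^1 = +1.
v=19: a=19^1·(≡10), b=19^2·(≡2) mod 19; (10|19)=-1, (2|19)=-1; (−1)^{1·2·9}·(-1)^2·(-1)^1 = -1.
v=7: a=7^4·(≡5), b=7^3·(≡6) mod 7; (5|7)=-1, (6|7)=-1; (−1)^{4·3·3}·(-1)^3·(-1)^4 = -1.
v=2: v_2(a)=0, v_2(b)=-8; units ≡ 3, 3 (mod 8); ε·ε+αω+βω = 1·1+0·1+-8·1 ≡ 1  ⇒  (a,b)_2 = -1.
v=5: a=5^-2·(≡4), b=5^-2·(≡3) mod 5; (4|5)=+1, (3|5)=-1; (−1)^{-2·-2·2}·(+1)^-2·(-1)^-2 = +1.
v=11: a=11^-1·(≡9), b=11^-1·(≡4) mod 11; (9|11)=+1, (4|11)=+1; (−1)^{-1·-1·5}·(+1)^-1·(+1)^-1 = -1.
v=3: a=3^7·(≡1), b=3^2·(≡1) mod 3; (1|3)=+1, (1|3)=+1; (−1)^{7·2·1}·(+1)^2·(+1)^7 = +1.
v=13: a=13^-2·(≡12), b=13^0·(≡1) mod 13; (12|13)=+1, (1|13)=+1; (−1)^{-2·0·6}·(+1)^0·(+1)^-2 = +1.
v=∞: 10659 > 0 and -77 < 0  ⇒  (a,b)_∞ = +1.
|Ram(10659, -77)| = 4, even; anisotropic at {2, 7, 11, 19}.

[2, 7, 11, 19]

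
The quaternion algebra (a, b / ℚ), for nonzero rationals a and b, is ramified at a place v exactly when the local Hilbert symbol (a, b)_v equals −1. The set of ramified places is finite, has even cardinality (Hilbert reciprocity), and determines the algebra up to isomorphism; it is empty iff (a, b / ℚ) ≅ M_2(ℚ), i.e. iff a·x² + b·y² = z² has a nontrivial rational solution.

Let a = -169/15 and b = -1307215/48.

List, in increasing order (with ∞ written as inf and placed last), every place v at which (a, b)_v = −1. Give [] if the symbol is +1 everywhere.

(a, b) ≡ (-15, -23205) mod (ℚ^×)²; places V = {2, 3, 5, 7, 13, 17, ∞}.
(a,b)_3: α=-1, u≡1; β=-1, v≡2 (mod 3); (1|3)=+1, (2|3)=-1; sign (−1)^1·+1^-1·-1^-1 = +1.
(a,b)_5: α=-1, u≡2; β=1, v≡4 (mod 5); (2|5)=-1, (4|5)=+1; sign (−1)^0·-1^1·+1^-1 = -1.
(a,b)_2: α=0, β=-4; u≡1, v≡3 (mod 8); ε(u)ε(v)=0·1, αω(v)=0·1, βω(u)=-4·0; sum ≡ 0  ⇒  +1.
(a,b)_∞: sgn(-15)=−, sgn(-23205)=−, so -1.
(a,b)_7: α=0, u≡6; β=1, v≡6 (mod 7); (6|7)=-1, (6|7)=-1; sign (−1)^0·-1^1·-1^0 = -1.
(a,b)_17: α=0, u≡8; β=1, v≡7 (mod 17); (8|17)=+1, (7|17)=-1; sign (−1)^0·+1^1·-1^0 = +1.
(a,b)_13: α=2, u≡6; β=3, v≡9 (mod 13); (6|13)=-1, (9|13)=+1; sign (−1)^0·-1^3·+1^2 = -1.
Ram(-15, -23205) = {5, 7, 13, ∞}; no ℚ_5-point on the conic.

[5, 7, 13, inf]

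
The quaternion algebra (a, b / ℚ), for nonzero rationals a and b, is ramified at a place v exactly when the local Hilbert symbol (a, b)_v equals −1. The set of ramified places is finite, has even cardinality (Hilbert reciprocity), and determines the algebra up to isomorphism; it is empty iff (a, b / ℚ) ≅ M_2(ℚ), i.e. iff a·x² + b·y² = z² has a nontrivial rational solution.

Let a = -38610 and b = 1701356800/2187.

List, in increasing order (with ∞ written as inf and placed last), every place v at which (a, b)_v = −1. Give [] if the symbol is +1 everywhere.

(a, b) ≡ (-4290, 39) mod (ℚ^×)²; places V = {2, 3, 5, 11, 13, ∞}.
(a,b)_2: α=1, β=8; u≡7, v≡7 (mod 8); ε(u)ε(v)=1·1, αω(v)=1·0, βω(u)=8·0; sum ≡ 1  ⇒  -1.
(a,b)_13: α=1, u≡7; β=3, v≡1 (mod 13); (7|13)=-1, (1|13)=+1; sign (−1)^0·-1^3·+1^1 = -1.
(a,b)_5: α=1, u≡3; β=2, v≡1 (mod 5); (3|5)=-1, (1|5)=+1; sign (−1)^0·-1^2·+1^1 = +1.
(a,b)_11: α=1, u≡10; β=2, v≡8 (mod 11); (10|11)=-1, (8|11)=-1; sign (−1)^0·-1^2·-1^1 = -1.
(a,b)_3: α=3, u≡1; β=-7, v≡1 (mod 3); (1|3)=+1, (1|3)=+1; sign (−1)^1·+1^-7·+1^3 = -1.
(a,b)_∞: sgn(-4290)=−, sgn(39)=+, so +1.
Ram(-4290, 39) = {2, 3, 11, 13}; no ℚ_2-point on the conic.

[2, 3, 11, 13]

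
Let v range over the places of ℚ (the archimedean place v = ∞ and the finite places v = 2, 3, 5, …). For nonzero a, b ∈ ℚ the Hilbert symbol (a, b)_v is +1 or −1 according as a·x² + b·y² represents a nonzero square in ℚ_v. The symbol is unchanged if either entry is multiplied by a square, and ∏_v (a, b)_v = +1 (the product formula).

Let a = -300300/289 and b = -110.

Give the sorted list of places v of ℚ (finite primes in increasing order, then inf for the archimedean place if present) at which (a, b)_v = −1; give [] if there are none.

Mod squares: a ≡ -3003, b ≡ -110. Check v ∈ {∞, 2, 3, 5, 7, 11, 13, 17}.
v=2: v_2(a)=2, v_2(b)=1; units ≡ 5, 1 (mod 8); ε·ε+αω+βω = 0·0+2·0+1·1 ≡ 1  ⇒  (a,b)_2 = -1.
v=17: a=17^-2·(≡5), b=17^0·(≡9) mod 17; (5|17)=-1, (9|17)=+1; (−1)^{-2·0·8}·(-1)^0·(+1)^-2 = +1.
v=∞: -3003 < 0 and -110 < 0  ⇒  (a,b)_∞ = -1.
v=11: a=11^1·(≡8), b=11^1·(≡1) mod 11; (8|11)=-1, (1|11)=+1; (−1)^{1·1·5}·(-1)^1·(+1)^1 = +1.
v=7: a=7^1·(≡5), b=7^0·(≡2) mod 7; (5|7)=-1, (2|7)=+1; (−1)^{1·0·3}·(-1)^0·(+1)^1 = +1.
v=13: a=13^1·(≡9), b=13^0·(≡7) mod 13; (9|13)=+1, (7|13)=-1; (−1)^{1·0·6}·(+1)^0·(-1)^1 = -1.
v=5: a=5^2·(≡2), b=5^1·(≡3) mod 5; (2|5)=-1, (3|5)=-1; (−1)^{2·1·2}·(-1)^1·(-1)^2 = -1.
v=3: a=3^1·(≡1), b=3^0·(≡1) mod 3; (1|3)=+1, (1|3)=+1; (−1)^{1·0·1}·(+1)^0·(+1)^1 = +1.
Ram(-3003, -110) = {2, 5, 13, ∞}; no ℚ_2-point on the conic.

[2, 5, 13, inf]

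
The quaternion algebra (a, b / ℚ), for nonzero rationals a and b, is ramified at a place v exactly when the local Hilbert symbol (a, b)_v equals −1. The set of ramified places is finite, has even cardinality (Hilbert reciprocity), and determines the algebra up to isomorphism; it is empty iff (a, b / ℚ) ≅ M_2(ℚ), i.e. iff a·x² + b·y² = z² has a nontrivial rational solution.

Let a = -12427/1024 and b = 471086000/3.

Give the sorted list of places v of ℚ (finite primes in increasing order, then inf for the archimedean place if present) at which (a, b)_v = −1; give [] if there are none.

(a, b) ≡ (-43, 72105) mod (ℚ^×)²; places V = {2, 3, 5, 7, 11, 17, 19, 23, 43, ∞}.
(a,b)_7: α=0, u≡6; β=2, v≡6 (mod 7); (6|7)=-1, (6|7)=-1; sign (−1)^0·-1^2·-1^0 = +1.
(a,b)_23: α=0, u≡9; β=1, v≡21 (mod 23); (9|23)=+1, (21|23)=-1; sign (−1)^0·+1^1·-1^0 = +1.
(a,b)_43: α=1, u≡20; β=0, v≡34 (mod 43); (20|43)=-1, (34|43)=-1; sign (−1)^0·-1^0·-1^1 = -1.
(a,b)_2: α=-10, β=4; u≡5, v≡1 (mod 8); ε(u)ε(v)=0·0, αω(v)=-10·0, βω(u)=4·1; sum ≡ 0  ⇒  +1.
(a,b)_3: α=0, u≡2; β=-1, v≡2 (mod 3); (2|3)=-1, (2|3)=-1; sign (−1)^0·-1^-1·-1^0 = -1.
(a,b)_∞: sgn(-43)=−, sgn(72105)=+, so +1.
(a,b)_5: α=0, u≡2; β=3, v≡1 (mod 5); (2|5)=-1, (1|5)=+1; sign (−1)^0·-1^3·+1^0 = -1.
(a,b)_11: α=0, u≡3; β=1, v≡10 (mod 11); (3|11)=+1, (10|11)=-1; sign (−1)^0·+1^1·-1^0 = +1.
(a,b)_17: α=2, u≡2; β=0, v≡1 (mod 17); (2|17)=+1, (1|17)=+1; sign (−1)^0·+1^0·+1^2 = +1.
(a,b)_19: α=0, u≡10; β=1, v≡15 (mod 19); (10|19)=-1, (15|19)=-1; sign (−1)^0·-1^1·-1^0 = -1.
Ram(-43, 72105) = {3, 5, 19, 43}; no ℚ_3-point on the conic.

[3, 5, 19, 43]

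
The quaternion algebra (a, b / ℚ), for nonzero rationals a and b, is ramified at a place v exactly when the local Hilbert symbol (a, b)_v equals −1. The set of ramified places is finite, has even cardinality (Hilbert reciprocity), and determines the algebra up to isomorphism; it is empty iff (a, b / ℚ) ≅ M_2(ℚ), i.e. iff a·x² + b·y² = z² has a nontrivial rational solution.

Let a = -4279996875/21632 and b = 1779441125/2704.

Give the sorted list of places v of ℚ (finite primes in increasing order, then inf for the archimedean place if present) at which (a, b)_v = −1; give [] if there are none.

(a, b) ≡ (-2310, 5) mod (ℚ^×)²; places V = {2, 3, 5, 7, 11, 13, ∞}.
(a,b)_2: α=-7, β=-4; u≡5, v≡5 (mod 8); ε(u)ε(v)=0·0, αω(v)=-7·1, βω(u)=-4·1; sum ≡ 1  ⇒  -1.
(a,b)_7: α=3, u≡6; β=6, v≡6 (mod 7); (6|7)=-1, (6|7)=-1; sign (−1)^0·-1^6·-1^3 = -1.
(a,b)_3: α=1, u≡1; β=0, v≡2 (mod 3); (1|3)=+1, (2|3)=-1; sign (−1)^0·+1^0·-1^1 = -1.
(a,b)_13: α=-2, u≡12; β=-2, v≡11 (mod 13); (12|13)=+1, (11|13)=-1; sign (−1)^0·+1^-2·-1^-2 = +1.
(a,b)_11: α=3, u≡10; β=2, v≡3 (mod 11); (10|11)=-1, (3|11)=+1; sign (−1)^0·-1^2·+1^3 = +1.
(a,b)_∞: sgn(-2310)=−, sgn(5)=+, so +1.
(a,b)_5: α=5, u≡3; β=3, v≡1 (mod 5); (3|5)=-1, (1|5)=+1; sign (−1)^0·-1^3·+1^5 = -1.
(-2310, 5 / ℚ) ramifies at {2, 3, 5, 7}: a division algebra.

[2, 3, 5, 7]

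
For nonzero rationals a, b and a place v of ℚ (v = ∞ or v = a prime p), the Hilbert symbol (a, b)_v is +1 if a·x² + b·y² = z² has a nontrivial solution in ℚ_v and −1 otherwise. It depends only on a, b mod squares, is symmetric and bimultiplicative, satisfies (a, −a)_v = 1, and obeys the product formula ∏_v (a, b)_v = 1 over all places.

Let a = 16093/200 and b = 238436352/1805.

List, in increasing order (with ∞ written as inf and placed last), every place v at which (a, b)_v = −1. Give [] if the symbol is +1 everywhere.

[2, 3, 11, 19]

(a, b) ≡ (266, 165) mod (ℚ^×)²; places V = {2, 3, 5, 7, 11, 19, ∞}.
(a,b)_7: α=1, u≡6; β=2, v≡2 (mod 7); (6|7)=-1, (2|7)=+1; sign (−1)^0·-1^2·+1^1 = +1.
(a,b)_19: α=1, u≡3; β=-2, v≡14 (mod 19); (3|19)=-1, (14|19)=-1; sign (−1)^0·-1^-2·-1^1 = -1.
(a,b)_5: α=-2, u≡1; β=-1, v≡2 (mod 5); (1|5)=+1, (2|5)=-1; sign (−1)^0·+1^-1·-1^-2 = +1.
(a,b)_11: α=2, u≡6; β=1, v≡4 (mod 11); (6|11)=-1, (4|11)=+1; sign (−1)^0·-1^1·+1^2 = -1.
(a,b)_2: α=-3, β=14; u≡5, v≡5 (mod 8); ε(u)ε(v)=0·0, αω(v)=-3·1, βω(u)=14·1; sum ≡ 1  ⇒  -1.
(a,b)_∞: sgn(266)=+, sgn(165)=+, so +1.
(a,b)_3: α=0, u≡2; β=3, v≡1 (mod 3); (2|3)=-1, (1|3)=+1; sign (−1)^0·-1^3·+1^0 = -1.
(266, 165 / ℚ) ramifies at {2, 3, 11, 19}: a division algebra.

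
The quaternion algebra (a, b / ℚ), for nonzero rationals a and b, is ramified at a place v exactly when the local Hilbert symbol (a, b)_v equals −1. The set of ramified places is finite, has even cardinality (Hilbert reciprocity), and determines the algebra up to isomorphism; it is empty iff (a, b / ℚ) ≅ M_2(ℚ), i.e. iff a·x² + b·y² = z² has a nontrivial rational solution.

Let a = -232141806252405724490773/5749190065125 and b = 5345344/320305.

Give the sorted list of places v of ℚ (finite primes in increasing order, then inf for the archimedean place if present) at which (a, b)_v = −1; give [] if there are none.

[5, 29]

Mod squares: a ≡ -2465, b ≡ 145. Check v ∈ {∞, 2, 3, 5, 13, 17, 29, 31, 47}.
v=47: a=47^-2·(≡20), b=47^-2·(≡32) mod 47; (20|47)=-1, (32|47)=+1; (−1)^{-2·-2·23}·(-1)^-2·(+1)^-2 = +1.
v=∞: -2465 < 0 and 145 > 0  ⇒  (a,b)_∞ = +1.
v=17: a=17^13·(≡13), b=17^4·(≡8) mod 17; (13|17)=+1, (8|17)=+1; (−1)^{13·4·8}·(+1)^4·(+1)^13 = +1.
v=29: a=29^3·(≡27), b=29^-1·(≡13) mod 29; (27|29)=-1, (13|29)=+1; (−1)^{3·-1·14}·(-1)^-1·(+1)^3 = -1.
v=31: a=31^2·(≡13), b=31^0·(≡13) mod 31; (13|31)=-1, (13|31)=-1; (−1)^{2·0·15}·(-1)^0·(-1)^2 = +1.
v=13: a=13^-4·(≡6), b=13^0·(≡11) mod 13; (6|13)=-1, (11|13)=-1; (−1)^{-4·0·6}·(-1)^0·(-1)^-4 = +1.
v=2: v_2(a)=0, v_2(b)=6; units ≡ 7, 1 (mod 8); ε·ε+αω+βω = 1·0+0·0+6·0 ≡ 0  ⇒  (a,b)_2 = +1.
v=3: a=3^-6·(≡1), b=3^0·(≡1) mod 3; (1|3)=+1, (1|3)=+1; (−1)^{-6·0·1}·(+1)^0·(+1)^-6 = +1.
v=5: a=5^-3·(≡2), b=5^-1·(≡4) mod 5; (2|5)=-1, (4|5)=+1; (−1)^{-3·-1·2}·(-1)^-1·(+1)^-3 = -1.
(-2465, 145 / ℚ) ramifies at {5, 29}: a division algebra.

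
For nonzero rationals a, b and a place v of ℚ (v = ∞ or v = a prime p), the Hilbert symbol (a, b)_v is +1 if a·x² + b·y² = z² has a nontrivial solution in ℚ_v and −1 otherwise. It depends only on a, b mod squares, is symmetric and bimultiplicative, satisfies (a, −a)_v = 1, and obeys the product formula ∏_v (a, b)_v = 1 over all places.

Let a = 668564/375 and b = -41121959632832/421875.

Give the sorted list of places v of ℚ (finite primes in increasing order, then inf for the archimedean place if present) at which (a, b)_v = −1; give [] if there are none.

(a, b) ≡ (14835, -69) mod (ℚ^×)²; places V = {2, 3, 5, 13, 23, 43, ∞}.
(a,b)_13: α=2, u≡11; β=4, v≡3 (mod 13); (11|13)=-1, (3|13)=+1; sign (−1)^0·-1^4·+1^2 = +1.
(a,b)_5: α=-3, u≡3; β=-6, v≡4 (mod 5); (3|5)=-1, (4|5)=+1; sign (−1)^0·-1^-6·+1^-3 = +1.
(a,b)_2: α=2, β=6; u≡3, v≡3 (mod 8); ε(u)ε(v)=1·1, αω(v)=2·1, βω(u)=6·1; sum ≡ 1  ⇒  -1.
(a,b)_3: α=-1, u≡1; β=-3, v≡1 (mod 3); (1|3)=+1, (1|3)=+1; sign (−1)^1·+1^-3·+1^-1 = -1.
(a,b)_43: α=1, u≡23; β=2, v≡17 (mod 43); (23|43)=+1, (17|43)=+1; sign (−1)^0·+1^2·+1^1 = +1.
(a,b)_23: α=1, u≡6; β=3, v≡21 (mod 23); (6|23)=+1, (21|23)=-1; sign (−1)^1·+1^3·-1^1 = +1.
(a,b)_∞: sgn(14835)=+, sgn(-69)=−, so +1.
Ram(14835, -69) = {2, 3}; no ℚ_2-point on the conic.

[2, 3]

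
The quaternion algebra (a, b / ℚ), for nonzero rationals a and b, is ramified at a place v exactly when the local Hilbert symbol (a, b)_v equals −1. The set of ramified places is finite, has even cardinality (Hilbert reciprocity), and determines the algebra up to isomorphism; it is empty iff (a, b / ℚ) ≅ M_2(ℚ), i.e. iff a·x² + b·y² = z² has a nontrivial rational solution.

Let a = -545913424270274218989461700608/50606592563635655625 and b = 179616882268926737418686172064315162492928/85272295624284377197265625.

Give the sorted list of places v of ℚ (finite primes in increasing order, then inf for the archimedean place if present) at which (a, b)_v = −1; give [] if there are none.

Mod squares: a ≡ -527, b ≡ 4403. Check v ∈ {∞, 2, 3, 5, 7, 11, 13, 17, 23, 31, 37, 41, 43}.
v=11: a=11^4·(≡4), b=11^6·(≡5) mod 11; (4|11)=+1, (5|11)=+1; (−1)^{4·6·5}·(+1)^6·(+1)^4 = +1.
v=5: a=5^-4·(≡3), b=5^-12·(≡2) mod 5; (3|5)=-1, (2|5)=-1; (−1)^{-4·-12·2}·(-1)^-12·(-1)^-4 = +1.
v=37: a=37^2·(≡21), b=37^3·(≡32) mod 37; (21|37)=+1, (32|37)=-1; (−1)^{2·3·18}·(+1)^3·(-1)^2 = +1.
v=43: a=43^2·(≡12), b=43^0·(≡24) mod 43; (12|43)=-1, (24|43)=+1; (−1)^{2·0·21}·(-1)^0·(+1)^2 = +1.
v=13: a=13^-8·(≡6), b=13^-6·(≡1) mod 13; (6|13)=-1, (1|13)=+1; (−1)^{-8·-6·6}·(-1)^-6·(+1)^-8 = +1.
v=31: a=31^1·(≡1), b=31^2·(≡4) mod 31; (1|31)=+1, (4|31)=+1; (−1)^{1·2·15}·(+1)^2·(+1)^1 = +1.
v=41: a=41^-2·(≡27), b=41^-2·(≡25) mod 41; (27|41)=-1, (25|41)=+1; (−1)^{-2·-2·20}·(-1)^-2·(+1)^-2 = +1.
v=23: a=23^0·(≡4), b=23^2·(≡11) mod 23; (4|23)=+1, (11|23)=-1; (−1)^{0·2·11}·(+1)^2·(-1)^0 = +1.
v=7: a=7^8·(≡6), b=7^9·(≡3) mod 7; (6|7)=-1, (3|7)=-1; (−1)^{8·9·3}·(-1)^9·(-1)^8 = -1.
v=17: a=17^3·(≡11), b=17^5·(≡2) mod 17; (11|17)=-1, (2|17)=+1; (−1)^{3·5·8}·(-1)^5·(+1)^3 = -1.
v=3: a=3^-10·(≡1), b=3^-16·(≡2) mod 3; (1|3)=+1, (2|3)=-1; (−1)^{-10·-16·1}·(+1)^-16·(-1)^-10 = +1.
v=2: v_2(a)=24, v_2(b)=36; units ≡ 1, 3 (mod 8); ε·ε+αω+βω = 0·1+24·1+36·0 ≡ 0  ⇒  (a,b)_2 = +1.
v=∞: -527 < 0 and 4403 > 0  ⇒  (a,b)_∞ = +1.
|Ram(-527, 4403)| = 2, even; anisotropic at {7, 17}.

[7, 17]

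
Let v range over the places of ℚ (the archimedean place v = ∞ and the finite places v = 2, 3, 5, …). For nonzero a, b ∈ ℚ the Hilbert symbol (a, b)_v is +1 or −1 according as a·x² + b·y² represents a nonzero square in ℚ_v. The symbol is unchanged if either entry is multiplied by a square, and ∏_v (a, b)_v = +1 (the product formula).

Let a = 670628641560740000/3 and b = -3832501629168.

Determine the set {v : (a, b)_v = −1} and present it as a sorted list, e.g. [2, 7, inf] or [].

[17, 23]

(a, b) ≡ (2958, -23) mod (ℚ^×)²; places V = {2, 3, 5, 17, 23, 29, ∞}.
(a,b)_∞: sgn(2958)=+, sgn(-23)=−, so +1.
(a,b)_29: α=3, u≡12; β=2, v≡1 (mod 29); (12|29)=-1, (1|29)=+1; sign (−1)^0·-1^2·+1^3 = +1.
(a,b)_5: α=4, u≡3; β=0, v≡2 (mod 5); (3|5)=-1, (2|5)=-1; sign (−1)^0·-1^0·-1^4 = +1.
(a,b)_2: α=5, β=4; u≡7, v≡1 (mod 8); ε(u)ε(v)=1·0, αω(v)=5·0, βω(u)=4·0; sum ≡ 0  ⇒  +1.
(a,b)_17: α=3, u≡4; β=2, v≡7 (mod 17); (4|17)=+1, (7|17)=-1; sign (−1)^0·+1^2·-1^3 = -1.
(a,b)_23: α=4, u≡17; β=3, v≡5 (mod 23); (17|23)=-1, (5|23)=-1; sign (−1)^0·-1^3·-1^4 = -1.
(a,b)_3: α=-1, u≡2; β=4, v≡1 (mod 3); (2|3)=-1, (1|3)=+1; sign (−1)^0·-1^4·+1^-1 = +1.
|Ram(2958, -23)| = 2, even; anisotropic at {17, 23}.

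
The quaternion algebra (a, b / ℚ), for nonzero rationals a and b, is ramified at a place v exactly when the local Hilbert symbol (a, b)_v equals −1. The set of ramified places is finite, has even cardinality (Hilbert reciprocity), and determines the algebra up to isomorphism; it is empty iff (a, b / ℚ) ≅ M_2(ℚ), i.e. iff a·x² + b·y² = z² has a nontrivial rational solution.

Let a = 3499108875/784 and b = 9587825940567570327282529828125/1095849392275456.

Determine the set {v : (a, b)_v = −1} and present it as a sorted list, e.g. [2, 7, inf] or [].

Mod squares: a ≡ 191995, b ≡ 25069. Check v ∈ {∞, 2, 3, 5, 7, 11, 13, 19, 23, 29, 43, 47, 53}.
v=43: a=43^1·(≡35), b=43^3·(≡40) mod 43; (35|43)=+1, (40|43)=+1; (−1)^{1·3·21}·(+1)^3·(+1)^1 = -1.
v=7: a=7^-2·(≡5), b=7^-6·(≡4) mod 7; (5|7)=-1, (4|7)=+1; (−1)^{-2·-6·3}·(-1)^-6·(+1)^-2 = +1.
v=23: a=23^0·(≡17), b=23^2·(≡5) mod 23; (17|23)=-1, (5|23)=-1; (−1)^{0·2·11}·(-1)^2·(-1)^0 = +1.
v=5: a=5^3·(≡4), b=5^6·(≡4) mod 5; (4|5)=+1, (4|5)=+1; (−1)^{3·6·2}·(+1)^6·(+1)^3 = +1.
v=53: a=53^0·(≡4), b=53^1·(≡1) mod 53; (4|53)=+1, (1|53)=+1; (−1)^{0·1·26}·(+1)^1·(+1)^0 = +1.
v=3: a=3^6·(≡1), b=3^22·(≡1) mod 3; (1|3)=+1, (1|3)=+1; (−1)^{6·22·1}·(+1)^22·(+1)^6 = +1.
v=11: a=11^0·(≡3), b=11^1·(≡6) mod 11; (3|11)=+1, (6|11)=-1; (−1)^{0·1·5}·(+1)^1·(-1)^0 = +1.
v=13: a=13^0·(≡7), b=13^-2·(≡6) mod 13; (7|13)=-1, (6|13)=-1; (−1)^{0·-2·6}·(-1)^-2·(-1)^0 = +1.
v=2: v_2(a)=-4, v_2(b)=-16; units ≡ 3, 5 (mod 8); ε·ε+αω+βω = 1·0+-4·1+-16·1 ≡ 0  ⇒  (a,b)_2 = +1.
v=47: a=47^1·(≡19), b=47^2·(≡18) mod 47; (19|47)=-1, (18|47)=+1; (−1)^{1·2·23}·(-1)^2·(+1)^1 = +1.
v=19: a=19^1·(≡9), b=19^2·(≡10) mod 19; (9|19)=+1, (10|19)=-1; (−1)^{1·2·9}·(+1)^2·(-1)^1 = -1.
v=29: a=29^0·(≡21), b=29^-2·(≡13) mod 29; (21|29)=-1, (13|29)=+1; (−1)^{0·-2·14}·(-1)^-2·(+1)^0 = +1.
v=∞: 191995 > 0 and 25069 > 0  ⇒  (a,b)_∞ = +1.
(191995, 25069 / ℚ) ramifies at {19, 43}: a division algebra.

[19, 43]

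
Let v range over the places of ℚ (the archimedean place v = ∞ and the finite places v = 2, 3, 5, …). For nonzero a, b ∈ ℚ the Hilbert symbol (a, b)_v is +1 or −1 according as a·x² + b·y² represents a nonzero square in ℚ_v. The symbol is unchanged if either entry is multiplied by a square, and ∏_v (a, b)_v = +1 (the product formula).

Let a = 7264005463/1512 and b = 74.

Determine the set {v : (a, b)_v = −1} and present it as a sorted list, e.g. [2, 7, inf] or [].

[3, 37]

(a, b) ≡ (10374, 74) mod (ℚ^×)²; places V = {2, 3, 7, 11, 13, 17, 19, 29, 37, ∞}.
(a,b)_11: α=2, u≡4; β=0, v≡8 (mod 11); (4|11)=+1, (8|11)=-1; sign (−1)^0·+1^0·-1^2 = +1.
(a,b)_∞: sgn(10374)=+, sgn(74)=+, so +1.
(a,b)_7: α=-1, u≡6; β=0, v≡4 (mod 7); (6|7)=-1, (4|7)=+1; sign (−1)^0·-1^0·+1^-1 = +1.
(a,b)_37: α=0, u≡15; β=1, v≡2 (mod 37); (15|37)=-1, (2|37)=-1; sign (−1)^0·-1^1·-1^0 = -1.
(a,b)_13: α=1, u≡6; β=0, v≡9 (mod 13); (6|13)=-1, (9|13)=+1; sign (−1)^0·-1^0·+1^1 = +1.
(a,b)_2: α=-3, β=1; u≡3, v≡5 (mod 8); ε(u)ε(v)=1·0, αω(v)=-3·1, βω(u)=1·1; sum ≡ 0  ⇒  +1.
(a,b)_19: α=1, u≡10; β=0, v≡17 (mod 19); (10|19)=-1, (17|19)=+1; sign (−1)^0·-1^0·+1^1 = +1.
(a,b)_29: α=2, u≡3; β=0, v≡16 (mod 29); (3|29)=-1, (16|29)=+1; sign (−1)^0·-1^0·+1^2 = +1.
(a,b)_17: α=2, u≡9; β=0, v≡6 (mod 17); (9|17)=+1, (6|17)=-1; sign (−1)^0·+1^0·-1^2 = +1.
(a,b)_3: α=-3, u≡2; β=0, v≡2 (mod 3); (2|3)=-1, (2|3)=-1; sign (−1)^0·-1^0·-1^-3 = -1.
(10374, 74 / ℚ) ramifies at {3, 37}: a division algebra.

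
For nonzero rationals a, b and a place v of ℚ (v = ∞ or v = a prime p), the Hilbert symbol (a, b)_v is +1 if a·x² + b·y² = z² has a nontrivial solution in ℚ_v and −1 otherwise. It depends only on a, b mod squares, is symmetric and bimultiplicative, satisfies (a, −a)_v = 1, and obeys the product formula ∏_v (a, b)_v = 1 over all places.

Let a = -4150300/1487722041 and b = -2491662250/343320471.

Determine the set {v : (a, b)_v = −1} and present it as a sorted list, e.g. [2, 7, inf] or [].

[3, 5, 13, inf]

Mod squares: a ≡ -7, b ≡ -390. Check v ∈ {∞, 2, 3, 5, 7, 11, 13, 23, 41, 43}.
v=5: a=5^2·(≡3), b=5^3·(≡2) mod 5; (3|5)=-1, (2|5)=-1; (−1)^{2·3·2}·(-1)^3·(-1)^2 = -1.
v=2: v_2(a)=2, v_2(b)=1; units ≡ 1, 5 (mod 8); ε·ε+αω+βω = 0·0+2·1+1·0 ≡ 0  ⇒  (a,b)_2 = +1.
v=43: a=43^-2·(≡16), b=43^-2·(≡11) mod 43; (16|43)=+1, (11|43)=+1; (−1)^{-2·-2·21}·(+1)^-2·(+1)^-2 = +1.
v=13: a=13^-2·(≡6), b=13^-1·(≡1) mod 13; (6|13)=-1, (1|13)=+1; (−1)^{-2·-1·6}·(-1)^-1·(+1)^-2 = -1.
v=3: a=3^-2·(≡2), b=3^-3·(≡2) mod 3; (2|3)=-1, (2|3)=-1; (−1)^{-2·-3·1}·(-1)^-3·(-1)^-2 = -1.
v=11: a=11^2·(≡3), b=11^2·(≡8) mod 11; (3|11)=+1, (8|11)=-1; (−1)^{2·2·5}·(+1)^2·(-1)^2 = +1.
v=41: a=41^0·(≡30), b=41^2·(≡23) mod 41; (30|41)=-1, (23|41)=+1; (−1)^{0·2·20}·(-1)^2·(+1)^0 = +1.
v=7: a=7^3·(≡3), b=7^2·(≡1) mod 7; (3|7)=-1, (1|7)=+1; (−1)^{3·2·3}·(-1)^2·(+1)^3 = +1.
v=∞: -7 < 0 and -390 < 0  ⇒  (a,b)_∞ = -1.
v=23: a=23^-2·(≡1), b=23^-2·(≡2) mod 23; (1|23)=+1, (2|23)=+1; (−1)^{-2·-2·11}·(+1)^-2·(+1)^-2 = +1.
Ram(-7, -390) = {3, 5, 13, ∞}; no ℚ_3-point on the conic.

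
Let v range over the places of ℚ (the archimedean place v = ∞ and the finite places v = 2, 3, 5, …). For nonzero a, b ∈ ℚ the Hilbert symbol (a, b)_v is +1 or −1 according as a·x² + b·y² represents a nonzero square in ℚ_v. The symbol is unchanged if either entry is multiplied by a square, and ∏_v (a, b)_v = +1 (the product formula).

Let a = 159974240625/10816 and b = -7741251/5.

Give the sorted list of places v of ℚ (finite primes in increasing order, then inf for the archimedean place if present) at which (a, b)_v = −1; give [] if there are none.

[5, 7, 19, 37]

(a, b) ≡ (3159985, -53095) mod (ℚ^×)²; places V = {2, 3, 5, 7, 13, 19, 29, 31, 37, 41, ∞}.
(a,b)_37: α=1, u≡16; β=1, v≡32 (mod 37); (16|37)=+1, (32|37)=-1; sign (−1)^0·+1^1·-1^1 = -1.
(a,b)_5: α=5, u≡2; β=-1, v≡4 (mod 5); (2|5)=-1, (4|5)=+1; sign (−1)^0·-1^-1·+1^5 = -1.
(a,b)_∞: sgn(3159985)=+, sgn(-53095)=−, so +1.
(a,b)_13: α=-2, u≡9; β=0, v≡3 (mod 13); (9|13)=+1, (3|13)=+1; sign (−1)^0·+1^0·+1^-2 = +1.
(a,b)_3: α=4, u≡1; β=6, v≡2 (mod 3); (1|3)=+1, (2|3)=-1; sign (−1)^0·+1^6·-1^4 = +1.
(a,b)_2: α=-6, β=0; u≡1, v≡1 (mod 8); ε(u)ε(v)=0·0, αω(v)=-6·0, βω(u)=0·0; sum ≡ 0  ⇒  +1.
(a,b)_41: α=0, u≡31; β=1, v≡7 (mod 41); (31|41)=+1, (7|41)=-1; sign (−1)^0·+1^1·-1^0 = +1.
(a,b)_29: α=1, u≡21; β=0, v≡25 (mod 29); (21|29)=-1, (25|29)=+1; sign (−1)^0·-1^0·+1^1 = +1.
(a,b)_31: α=1, u≡16; β=0, v≡20 (mod 31); (16|31)=+1, (20|31)=+1; sign (−1)^0·+1^0·+1^1 = +1.
(a,b)_19: α=1, u≡3; β=0, v≡18 (mod 19); (3|19)=-1, (18|19)=-1; sign (−1)^0·-1^0·-1^1 = -1.
(a,b)_7: α=0, u≡3; β=1, v≡6 (mod 7); (3|7)=-1, (6|7)=-1; sign (−1)^0·-1^1·-1^0 = -1.
Ram(3159985, -53095) = {5, 7, 19, 37}; no ℚ_5-point on the conic.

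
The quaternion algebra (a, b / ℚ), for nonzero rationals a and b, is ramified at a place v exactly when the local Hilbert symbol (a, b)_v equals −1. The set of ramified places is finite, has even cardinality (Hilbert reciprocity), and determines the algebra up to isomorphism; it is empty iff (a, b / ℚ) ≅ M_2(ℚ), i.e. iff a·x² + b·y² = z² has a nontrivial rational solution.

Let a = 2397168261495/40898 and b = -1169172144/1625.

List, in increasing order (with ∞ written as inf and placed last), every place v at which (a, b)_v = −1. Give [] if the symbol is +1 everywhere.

[2, 3]

Mod squares: a ≡ 510, b ≡ -3315. Check v ∈ {∞, 2, 3, 5, 7, 11, 13, 17, 19}.
v=3: a=3^13·(≡2), b=3^5·(≡2) mod 3; (2|3)=-1, (2|3)=-1; (−1)^{13·5·1}·(-1)^5·(-1)^13 = -1.
v=17: a=17^1·(≡1), b=17^1·(≡13) mod 17; (1|17)=+1, (13|17)=+1; (−1)^{1·1·8}·(+1)^1·(+1)^1 = +1.
v=13: a=13^-2·(≡9), b=13^-1·(≡2) mod 13; (9|13)=+1, (2|13)=-1; (−1)^{-2·-1·6}·(+1)^-1·(-1)^-2 = +1.
v=5: a=5^1·(≡3), b=5^-3·(≡2) mod 5; (3|5)=-1, (2|5)=-1; (−1)^{1·-3·2}·(-1)^-3·(-1)^1 = +1.
v=7: a=7^2·(≡3), b=7^2·(≡6) mod 7; (3|7)=-1, (6|7)=-1; (−1)^{2·2·3}·(-1)^2·(-1)^2 = +1.
v=2: v_2(a)=-1, v_2(b)=4; units ≡ 7, 5 (mod 8); ε·ε+αω+βω = 1·0+-1·1+4·0 ≡ 1  ⇒  (a,b)_2 = -1.
v=11: a=11^-2·(≡5), b=11^0·(≡10) mod 11; (5|11)=+1, (10|11)=-1; (−1)^{-2·0·5}·(+1)^0·(-1)^-2 = +1.
v=∞: 510 > 0 and -3315 < 0  ⇒  (a,b)_∞ = +1.
v=19: a=19^2·(≡17), b=19^2·(≡15) mod 19; (17|19)=+1, (15|19)=-1; (−1)^{2·2·9}·(+1)^2·(-1)^2 = +1.
|Ram(510, -3315)| = 2, even; anisotropic at {2, 3}.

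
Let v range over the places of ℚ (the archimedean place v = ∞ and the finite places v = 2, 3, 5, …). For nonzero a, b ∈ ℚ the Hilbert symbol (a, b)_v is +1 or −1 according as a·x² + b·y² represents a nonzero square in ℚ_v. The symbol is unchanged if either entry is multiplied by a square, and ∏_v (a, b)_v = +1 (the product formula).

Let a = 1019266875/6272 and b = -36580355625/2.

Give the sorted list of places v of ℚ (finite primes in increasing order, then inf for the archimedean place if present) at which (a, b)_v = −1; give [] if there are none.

Mod squares: a ≡ 1254, b ≡ -1122. Check v ∈ {∞, 2, 3, 5, 7, 11, 17, 19}.
v=2: v_2(a)=-7, v_2(b)=-1; units ≡ 3, 7 (mod 8); ε·ε+αω+βω = 1·1+-7·0+-1·1 ≡ 0  ⇒  (a,b)_2 = +1.
v=5: a=5^4·(≡1), b=5^4·(≡3) mod 5; (1|5)=+1, (3|5)=-1; (−1)^{4·4·2}·(+1)^4·(-1)^4 = +1.
v=3: a=3^3·(≡1), b=3^1·(≡1) mod 3; (1|3)=+1, (1|3)=+1; (−1)^{3·1·1}·(+1)^1·(+1)^3 = -1.
v=17: a=17^2·(≡13), b=17^3·(≡9) mod 17; (13|17)=+1, (9|17)=+1; (−1)^{2·3·8}·(+1)^3·(+1)^2 = +1.
v=∞: 1254 > 0 and -1122 < 0  ⇒  (a,b)_∞ = +1.
v=11: a=11^1·(≡1), b=11^1·(≡2) mod 11; (1|11)=+1, (2|11)=-1; (−1)^{1·1·5}·(+1)^1·(-1)^1 = +1.
v=7: a=7^-2·(≡2), b=7^0·(≡6) mod 7; (2|7)=+1, (6|7)=-1; (−1)^{-2·0·3}·(+1)^0·(-1)^-2 = +1.
v=19: a=19^1·(≡9), b=19^2·(≡2) mod 19; (9|19)=+1, (2|19)=-1; (−1)^{1·2·9}·(+1)^2·(-1)^1 = -1.
(1254, -1122 / ℚ) ramifies at {3, 19}: a division algebra.

[3, 19]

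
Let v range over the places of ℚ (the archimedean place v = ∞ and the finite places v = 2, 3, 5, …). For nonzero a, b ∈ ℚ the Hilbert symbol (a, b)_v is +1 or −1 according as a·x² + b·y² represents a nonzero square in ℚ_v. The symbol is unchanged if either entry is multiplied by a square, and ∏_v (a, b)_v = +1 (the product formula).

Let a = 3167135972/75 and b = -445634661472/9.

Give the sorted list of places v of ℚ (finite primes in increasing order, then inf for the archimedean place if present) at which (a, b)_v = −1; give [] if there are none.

(a, b) ≡ (167739, -22) mod (ℚ^×)²; places V = {2, 3, 5, 7, 11, 13, 17, 23, ∞}.
(a,b)_11: α=1, u≡3; β=1, v≡3 (mod 11); (3|11)=+1, (3|11)=+1; sign (−1)^1·+1^1·+1^1 = -1.
(a,b)_23: α=1, u≡2; β=2, v≡18 (mod 23); (2|23)=+1, (18|23)=+1; sign (−1)^0·+1^2·+1^1 = +1.
(a,b)_3: α=-1, u≡2; β=-2, v≡2 (mod 3); (2|3)=-1, (2|3)=-1; sign (−1)^0·-1^-2·-1^-1 = -1.
(a,b)_7: α=2, u≡5; β=2, v≡6 (mod 7); (5|7)=-1, (6|7)=-1; sign (−1)^0·-1^2·-1^2 = +1.
(a,b)_17: α=3, u≡3; β=2, v≡6 (mod 17); (3|17)=-1, (6|17)=-1; sign (−1)^0·-1^2·-1^3 = -1.
(a,b)_2: α=2, β=5; u≡3, v≡5 (mod 8); ε(u)ε(v)=1·0, αω(v)=2·1, βω(u)=5·1; sum ≡ 1  ⇒  -1.
(a,b)_5: α=-2, u≡4; β=0, v≡2 (mod 5); (4|5)=+1, (2|5)=-1; sign (−1)^0·+1^0·-1^-2 = +1.
(a,b)_∞: sgn(167739)=+, sgn(-22)=−, so +1.
(a,b)_13: α=1, u≡2; β=2, v≡9 (mod 13); (2|13)=-1, (9|13)=+1; sign (−1)^0·-1^2·+1^1 = +1.
|Ram(167739, -22)| = 4, even; anisotropic at {2, 3, 11, 17}.

[2, 3, 11, 17]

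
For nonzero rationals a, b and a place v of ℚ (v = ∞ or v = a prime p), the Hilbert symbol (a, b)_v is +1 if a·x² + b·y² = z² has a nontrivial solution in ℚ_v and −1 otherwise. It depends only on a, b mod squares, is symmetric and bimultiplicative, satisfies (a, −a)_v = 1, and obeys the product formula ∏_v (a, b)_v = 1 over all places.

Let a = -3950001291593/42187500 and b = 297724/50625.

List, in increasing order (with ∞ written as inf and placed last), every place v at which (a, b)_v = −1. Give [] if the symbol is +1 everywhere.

(a, b) ≡ (-2139, 31) mod (ℚ^×)²; places V = {2, 3, 5, 7, 23, 31, ∞}.
(a,b)_∞: sgn(-2139)=−, sgn(31)=+, so +1.
(a,b)_7: α=8, u≡6; β=4, v≡5 (mod 7); (6|7)=-1, (5|7)=-1; sign (−1)^0·-1^4·-1^8 = +1.
(a,b)_3: α=-3, u≡1; β=-4, v≡1 (mod 3); (1|3)=+1, (1|3)=+1; sign (−1)^0·+1^-4·+1^-3 = +1.
(a,b)_5: α=-8, u≡4; β=-4, v≡4 (mod 5); (4|5)=+1, (4|5)=+1; sign (−1)^0·+1^-4·+1^-8 = +1.
(a,b)_2: α=-2, β=2; u≡5, v≡7 (mod 8); ε(u)ε(v)=0·1, αω(v)=-2·0, βω(u)=2·1; sum ≡ 0  ⇒  +1.
(a,b)_31: α=3, u≡6; β=1, v≡28 (mod 31); (6|31)=-1, (28|31)=+1; sign (−1)^1·-1^1·+1^3 = +1.
(a,b)_23: α=1, u≡22; β=0, v≡6 (mod 23); (22|23)=-1, (6|23)=+1; sign (−1)^0·-1^0·+1^1 = +1.
Every local symbol is +1, so the conic -2139·x² + 31·y² = z² has ℚ_v-points for all v and hence a ℚ-point; (a, b / ℚ) ≅ M_2(ℚ).

[]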